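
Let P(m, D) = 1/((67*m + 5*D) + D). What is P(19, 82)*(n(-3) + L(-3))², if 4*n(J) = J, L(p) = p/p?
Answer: 1/28240 ≈ 3.5411e-5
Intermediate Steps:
L(p) = 1
P(m, D) = 1/(6*D + 67*m) (P(m, D) = 1/((5*D + 67*m) + D) = 1/(6*D + 67*m))
n(J) = J/4
P(19, 82)*(n(-3) + L(-3))² = ((¼)*(-3) + 1)²/(6*82 + 67*19) = (-¾ + 1)²/(492 + 1273) = (¼)²/1765 = (1/1765)*(1/16) = 1/28240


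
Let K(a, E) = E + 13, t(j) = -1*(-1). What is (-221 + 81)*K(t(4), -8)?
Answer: -700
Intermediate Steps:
t(j) = 1
K(a, E) = 13 + E
(-221 + 81)*K(t(4), -8) = (-221 + 81)*(13 - 8) = -140*5 = -700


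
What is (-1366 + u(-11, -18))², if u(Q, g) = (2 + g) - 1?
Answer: 1912689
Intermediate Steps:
u(Q, g) = 1 + g
(-1366 + u(-11, -18))² = (-1366 + (1 - 18))² = (-1366 - 17)² = (-1383)² = 1912689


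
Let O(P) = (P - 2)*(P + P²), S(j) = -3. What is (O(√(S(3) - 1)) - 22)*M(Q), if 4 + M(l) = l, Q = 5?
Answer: -18 - 12*I ≈ -18.0 - 12.0*I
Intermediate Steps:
M(l) = -4 + l
O(P) = (-2 + P)*(P + P²)
(O(√(S(3) - 1)) - 22)*M(Q) = (√(-3 - 1)*(-2 + (√(-3 - 1))² - √(-3 - 1)) - 22)*(-4 + 5) = (√(-4)*(-2 + (√(-4))² - √(-4)) - 22)*1 = ((2*I)*(-2 + (2*I)² - 2*I) - 22)*1 = ((2*I)*(-2 - 4 - 2*I) - 22)*1 = ((2*I)*(-6 - 2*I) - 22)*1 = (2*I*(-6 - 2*I) - 22)*1 = (-22 + 2*I*(-6 - 2*I))*1 = -22 + 2*I*(-6 - 2*I)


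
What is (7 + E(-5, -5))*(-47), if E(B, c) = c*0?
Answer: -329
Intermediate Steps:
E(B, c) = 0
(7 + E(-5, -5))*(-47) = (7 + 0)*(-47) = 7*(-47) = -329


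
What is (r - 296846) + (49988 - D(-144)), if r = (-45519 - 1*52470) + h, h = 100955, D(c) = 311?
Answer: -244203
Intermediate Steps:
r = 2966 (r = (-45519 - 1*52470) + 100955 = (-45519 - 52470) + 100955 = -97989 + 100955 = 2966)
(r - 296846) + (49988 - D(-144)) = (2966 - 296846) + (49988 - 1*311) = -293880 + (49988 - 311) = -293880 + 49677 = -244203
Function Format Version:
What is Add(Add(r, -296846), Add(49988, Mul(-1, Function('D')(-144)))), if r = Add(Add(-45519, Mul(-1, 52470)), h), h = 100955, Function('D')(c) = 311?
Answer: -244203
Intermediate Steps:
r = 2966 (r = Add(Add(-45519, Mul(-1, 52470)), 100955) = Add(Add(-45519, -52470), 100955) = Add(-97989, 100955) = 2966)
Add(Add(r, -296846), Add(49988, Mul(-1, Function('D')(-144)))) = Add(Add(2966, -296846), Add(49988, Mul(-1, 311))) = Add(-293880, Add(49988, -311)) = Add(-293880, 49677) = -244203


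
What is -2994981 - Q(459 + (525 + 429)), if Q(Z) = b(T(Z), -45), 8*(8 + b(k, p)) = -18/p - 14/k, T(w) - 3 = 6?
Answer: -269547557/90 ≈ -2.9950e+6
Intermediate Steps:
T(w) = 9 (T(w) = 3 + 6 = 9)
b(k, p) = -8 - 9/(4*p) - 7/(4*k) (b(k, p) = -8 + (-18/p - 14/k)/8 = -8 + (-9/(4*p) - 7/(4*k)) = -8 - 9/(4*p) - 7/(4*k))
Q(Z) = -733/90 (Q(Z) = -8 - 9/4/(-45) - 7/4/9 = -8 - 9/4*(-1/45) - 7/4*⅑ = -8 + 1/20 - 7/36 = -733/90)
-2994981 - Q(459 + (525 + 429)) = -2994981 - 1*(-733/90) = -2994981 + 733/90 = -269547557/90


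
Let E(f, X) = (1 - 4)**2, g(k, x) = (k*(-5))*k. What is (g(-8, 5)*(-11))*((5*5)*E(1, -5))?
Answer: 792000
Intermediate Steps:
g(k, x) = -5*k**2 (g(k, x) = (-5*k)*k = -5*k**2)
E(f, X) = 9 (E(f, X) = (-3)**2 = 9)
(g(-8, 5)*(-11))*((5*5)*E(1, -5)) = (-5*(-8)**2*(-11))*((5*5)*9) = (-5*64*(-11))*(25*9) = -320*(-11)*225 = 3520*225 = 792000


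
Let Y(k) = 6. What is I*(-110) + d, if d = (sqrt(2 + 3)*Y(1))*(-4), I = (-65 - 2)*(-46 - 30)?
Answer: -560120 - 24*sqrt(5) ≈ -5.6017e+5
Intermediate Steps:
I = 5092 (I = -67*(-76) = 5092)
d = -24*sqrt(5) (d = (sqrt(2 + 3)*6)*(-4) = (sqrt(5)*6)*(-4) = (6*sqrt(5))*(-4) = -24*sqrt(5) ≈ -53.666)
I*(-110) + d = 5092*(-110) - 24*sqrt(5) = -560120 - 24*sqrt(5)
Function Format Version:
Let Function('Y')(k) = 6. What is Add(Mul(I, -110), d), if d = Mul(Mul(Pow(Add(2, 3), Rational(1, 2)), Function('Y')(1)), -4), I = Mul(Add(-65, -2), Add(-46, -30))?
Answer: Add(-560120, Mul(-24, Pow(5, Rational(1, 2)))) ≈ -5.6017e+5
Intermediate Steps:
I = 5092 (I = Mul(-67, -76) = 5092)
d = Mul(-24, Pow(5, Rational(1, 2))) (d = Mul(Mul(Pow(Add(2, 3), Rational(1, 2)), 6), -4) = Mul(Mul(Pow(5, Rational(1, 2)), 6), -4) = Mul(Mul(6, Pow(5, Rational(1, 2))), -4) = Mul(-24, Pow(5, Rational(1, 2))) ≈ -53.666)
Add(Mul(I, -110), d) = Add(Mul(5092, -110), Mul(-24, Pow(5, Rational(1, 2)))) = Add(-560120, Mul(-24, Pow(5, Rational(1, 2))))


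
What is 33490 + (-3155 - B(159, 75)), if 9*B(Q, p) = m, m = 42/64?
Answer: 2912153/96 ≈ 30335.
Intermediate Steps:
m = 21/32 (m = 42*(1/64) = 21/32 ≈ 0.65625)
B(Q, p) = 7/96 (B(Q, p) = (⅑)*(21/32) = 7/96)
33490 + (-3155 - B(159, 75)) = 33490 + (-3155 - 1*7/96) = 33490 + (-3155 - 7/96) = 33490 - 302887/96 = 2912153/96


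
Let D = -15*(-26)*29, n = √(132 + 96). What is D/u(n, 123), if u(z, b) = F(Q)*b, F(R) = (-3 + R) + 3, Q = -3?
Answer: -3770/123 ≈ -30.650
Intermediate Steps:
n = 2*√57 (n = √228 = 2*√57 ≈ 15.100)
F(R) = R
u(z, b) = -3*b
D = 11310 (D = 390*29 = 11310)
D/u(n, 123) = 11310/((-3*123)) = 11310/(-369) = 11310*(-1/369) = -3770/123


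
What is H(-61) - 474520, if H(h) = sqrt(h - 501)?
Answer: -474520 + I*sqrt(562) ≈ -4.7452e+5 + 23.707*I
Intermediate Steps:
H(h) = sqrt(-501 + h)
H(-61) - 474520 = sqrt(-501 - 61) - 474520 = sqrt(-562) - 474520 = I*sqrt(562) - 474520 = -474520 + I*sqrt(562)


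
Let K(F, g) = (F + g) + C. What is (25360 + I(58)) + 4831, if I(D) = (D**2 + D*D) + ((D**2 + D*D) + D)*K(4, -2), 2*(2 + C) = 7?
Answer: 60670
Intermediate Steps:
C = 3/2 (C = -2 + (1/2)*7 = -2 + 7/2 = 3/2 ≈ 1.5000)
K(F, g) = 3/2 + F + g (K(F, g) = (F + g) + 3/2 = 3/2 + F + g)
I(D) = 9*D**2 + 7*D/2 (I(D) = (D**2 + D*D) + ((D**2 + D*D) + D)*(3/2 + 4 - 2) = (D**2 + D**2) + ((D**2 + D**2) + D)*(7/2) = 2*D**2 + (2*D**2 + D)*(7/2) = 2*D**2 + (D + 2*D**2)*(7/2) = 2*D**2 + (7*D**2 + 7*D/2) = 9*D**2 + 7*D/2)
(25360 + I(58)) + 4831 = (25360 + (1/2)*58*(7 + 18*58)) + 4831 = (25360 + (1/2)*58*(7 + 1044)) + 4831 = (25360 + (1/2)*58*1051) + 4831 = (25360 + 30479) + 4831 = 55839 + 4831 = 60670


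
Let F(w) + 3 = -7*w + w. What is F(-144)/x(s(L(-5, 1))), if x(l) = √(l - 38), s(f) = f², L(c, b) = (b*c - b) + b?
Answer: -861*I*√13/13 ≈ -238.8*I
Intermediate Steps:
L(c, b) = b*c (L(c, b) = (-b + b*c) + b = b*c)
x(l) = √(-38 + l)
F(w) = -3 - 6*w (F(w) = -3 + (-7*w + w) = -3 - 6*w)
F(-144)/x(s(L(-5, 1))) = (-3 - 6*(-144))/(√(-38 + (1*(-5))²)) = (-3 + 864)/(√(-38 + (-5)²)) = 861/(√(-38 + 25)) = 861/(√(-13)) = 861/((I*√13)) = 861*(-I*√13/13) = -861*I*√13/13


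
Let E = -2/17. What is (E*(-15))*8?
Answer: 240/17 ≈ 14.118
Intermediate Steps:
E = -2/17 (E = -2*1/17 = -2/17 ≈ -0.11765)
(E*(-15))*8 = -2/17*(-15)*8 = (30/17)*8 = 240/17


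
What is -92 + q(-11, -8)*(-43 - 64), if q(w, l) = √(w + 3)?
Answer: -92 - 214*I*√2 ≈ -92.0 - 302.64*I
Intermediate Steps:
q(w, l) = √(3 + w)
-92 + q(-11, -8)*(-43 - 64) = -92 + √(3 - 11)*(-43 - 64) = -92 + √(-8)*(-107) = -92 + (2*I*√2)*(-107) = -92 - 214*I*√2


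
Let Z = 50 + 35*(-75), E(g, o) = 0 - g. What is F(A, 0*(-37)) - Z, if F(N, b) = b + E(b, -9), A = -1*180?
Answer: 2575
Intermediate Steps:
E(g, o) = -g
Z = -2575 (Z = 50 - 2625 = -2575)
A = -180
F(N, b) = 0 (F(N, b) = b - b = 0)
F(A, 0*(-37)) - Z = 0 - 1*(-2575) = 0 + 2575 = 2575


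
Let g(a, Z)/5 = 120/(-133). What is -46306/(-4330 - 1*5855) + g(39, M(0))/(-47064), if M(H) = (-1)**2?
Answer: 1725351629/379482915 ≈ 4.5466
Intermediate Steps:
M(H) = 1
g(a, Z) = -600/133 (g(a, Z) = 5*(120/(-133)) = 5*(120*(-1/133)) = 5*(-120/133) = -600/133)
-46306/(-4330 - 1*5855) + g(39, M(0))/(-47064) = -46306/(-4330 - 1*5855) - 600/133/(-47064) = -46306/(-4330 - 5855) - 600/133*(-1/47064) = -46306/(-10185) + 25/260813 = -46306*(-1/10185) + 25/260813 = 46306/10185 + 25/260813 = 1725351629/379482915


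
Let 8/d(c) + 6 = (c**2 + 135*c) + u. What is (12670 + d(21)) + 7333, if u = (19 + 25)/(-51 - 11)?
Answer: 506816073/25337 ≈ 20003.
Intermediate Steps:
u = -22/31 (u = 44/(-62) = 44*(-1/62) = -22/31 ≈ -0.70968)
d(c) = 8/(-208/31 + c**2 + 135*c) (d(c) = 8/(-6 + ((c**2 + 135*c) - 22/31)) = 8/(-6 + (-22/31 + c**2 + 135*c)) = 8/(-208/31 + c**2 + 135*c))
(12670 + d(21)) + 7333 = (12670 + 248/(-208 + 31*21**2 + 4185*21)) + 7333 = (12670 + 248/(-208 + 31*441 + 87885)) + 7333 = (12670 + 248/(-208 + 13671 + 87885)) + 7333 = (12670 + 248/101348) + 7333 = (12670 + 248*(1/101348)) + 7333 = (12670 + 62/25337) + 7333 = 321019852/25337 + 7333 = 506816073/25337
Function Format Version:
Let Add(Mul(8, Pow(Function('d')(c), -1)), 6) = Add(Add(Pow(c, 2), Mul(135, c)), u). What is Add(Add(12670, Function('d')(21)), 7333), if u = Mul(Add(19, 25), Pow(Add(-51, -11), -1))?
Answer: Rational(506816073, 25337) ≈ 20003.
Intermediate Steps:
u = Rational(-22, 31) (u = Mul(44, Pow(-62, -1)) = Mul(44, Rational(-1, 62)) = Rational(-22, 31) ≈ -0.70968)
Function('d')(c) = Mul(8, Pow(Add(Rational(-208, 31), Pow(c, 2), Mul(135, c)), -1)) (Function('d')(c) = Mul(8, Pow(Add(-6, Add(Add(Pow(c, 2), Mul(135, c)), Rational(-22, 31))), -1)) = Mul(8, Pow(Add(-6, Add(Rational(-22, 31), Pow(c, 2), Mul(135, c))), -1)) = Mul(8, Pow(Add(Rational(-208, 31), Pow(c, 2), Mul(135, c)), -1)))
Add(Add(12670, Function('d')(21)), 7333) = Add(Add(12670, Mul(248, Pow(Add(-208, Mul(31, Pow(21, 2)), Mul(4185, 21)), -1))), 7333) = Add(Add(12670, Mul(248, Pow(Add(-208, Mul(31, 441), 87885), -1))), 7333) = Add(Add(12670, Mul(248, Pow(Add(-208, 13671, 87885), -1))), 7333) = Add(Add(12670, Mul(248, Pow(101348, -1))), 7333) = Add(Add(12670, Mul(248, Rational(1, 101348))), 7333) = Add(Add(12670, Rational(62, 25337)), 7333) = Add(Rational(321019852, 25337), 7333) = Rational(506816073, 25337)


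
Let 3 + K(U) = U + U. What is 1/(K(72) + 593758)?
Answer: 1/593899 ≈ 1.6838e-6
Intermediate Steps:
K(U) = -3 + 2*U (K(U) = -3 + (U + U) = -3 + 2*U)
1/(K(72) + 593758) = 1/((-3 + 2*72) + 593758) = 1/((-3 + 144) + 593758) = 1/(141 + 593758) = 1/593899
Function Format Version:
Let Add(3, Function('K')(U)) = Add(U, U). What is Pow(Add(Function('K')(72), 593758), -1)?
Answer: Rational(1, 593899) ≈ 1.6838e-6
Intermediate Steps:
Function('K')(U) = Add(-3, Mul(2, U)) (Function('K')(U) = Add(-3, Add(U, U)) = Add(-3, Mul(2, U)))
Pow(Add(Function('K')(72), 593758), -1) = Pow(Add(Add(-3, Mul(2, 72)), 593758), -1) = Pow(Add(Add(-3, 144), 593758), -1) = Pow(Add(141, 593758), -1) = Pow(593899, -1) = Rational(1, 593899)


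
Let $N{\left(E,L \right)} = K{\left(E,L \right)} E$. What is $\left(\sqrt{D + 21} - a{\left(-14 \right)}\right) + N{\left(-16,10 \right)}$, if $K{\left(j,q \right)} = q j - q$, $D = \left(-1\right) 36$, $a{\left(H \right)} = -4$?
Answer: $2724 + i \sqrt{15} \approx 2724.0 + 3.873 i$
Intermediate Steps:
$D = -36$
$K{\left(j,q \right)} = - q + j q$ ($K{\left(j,q \right)} = j q - q = - q + j q$)
$N{\left(E,L \right)} = E L \left(-1 + E\right)$ ($N{\left(E,L \right)} = L \left(-1 + E\right) E = E L \left(-1 + E\right)$)
$\left(\sqrt{D + 21} - a{\left(-14 \right)}\right) + N{\left(-16,10 \right)} = \left(\sqrt{-36 + 21} - -4\right) - 160 \left(-1 - 16\right) = \left(\sqrt{-15} + 4\right) - 160 \left(-17\right) = \left(i \sqrt{15} + 4\right) + 2720 = \left(4 + i \sqrt{15}\right) + 2720 = 2724 + i \sqrt{15}$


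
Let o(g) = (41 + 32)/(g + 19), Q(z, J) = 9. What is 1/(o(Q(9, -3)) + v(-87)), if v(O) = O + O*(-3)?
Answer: 28/4945 ≈ 0.0056623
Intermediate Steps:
v(O) = -2*O (v(O) = O - 3*O = -2*O)
o(g) = 73/(19 + g)
1/(o(Q(9, -3)) + v(-87)) = 1/(73/(19 + 9) - 2*(-87)) = 1/(73/28 + 174) = 1/(4945/28) = 28/4945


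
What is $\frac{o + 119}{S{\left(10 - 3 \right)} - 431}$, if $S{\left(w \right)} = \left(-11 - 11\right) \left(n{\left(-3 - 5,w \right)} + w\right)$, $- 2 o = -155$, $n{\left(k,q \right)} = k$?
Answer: $- \frac{393}{818} \approx -0.48044$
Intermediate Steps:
$o = \frac{155}{2}$ ($o = \left(- \frac{1}{2}\right) \left(-155\right) = \frac{155}{2} \approx 77.5$)
$S{\left(w \right)} = 176 - 22 w$ ($S{\left(w \right)} = \left(-11 - 11\right) \left(\left(-3 - 5\right) + w\right) = - 22 \left(\left(-3 - 5\right) + w\right) = - 22 \left(-8 + w\right) = 176 - 22 w$)
$\frac{o + 119}{S{\left(10 - 3 \right)} - 431} = \frac{\frac{155}{2} + 119}{\left(176 - 22 \left(10 - 3\right)\right) - 431} = \frac{393}{2 \left(\left(176 - 22 \left(10 - 3\right)\right) - 431\right)} = \frac{393}{2 \left(\left(176 - 154\right) - 431\right)} = \frac{393}{2 \left(22 - 431\right)} = \frac{393}{2 \left(-409\right)} = \frac{393}{2} \left(- \frac{1}{409}\right) = - \frac{393}{818}$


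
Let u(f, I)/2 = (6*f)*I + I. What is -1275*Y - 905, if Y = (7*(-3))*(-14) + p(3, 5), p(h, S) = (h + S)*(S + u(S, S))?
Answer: -3588755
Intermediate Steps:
u(f, I) = 2*I + 12*I*f (u(f, I) = 2*((6*f)*I + I) = 2*(6*I*f + I) = 2*(I + 6*I*f) = 2*I + 12*I*f)
p(h, S) = (S + h)*(S + 2*S*(1 + 6*S)) (p(h, S) = (h + S)*(S + 2*S*(1 + 6*S)) = (S + h)*(S + 2*S*(1 + 6*S)))
Y = 2814 (Y = (7*(-3))*(-14) + 3*5*(5 + 3 + 4*5² + 4*5*3) = -21*(-14) + 3*5*(5 + 3 + 4*25 + 60) = 294 + 3*5*(5 + 3 + 100 + 60) = 294 + 3*5*168 = 294 + 2520 = 2814)
-1275*Y - 905 = -1275*2814 - 905 = -3587850 - 905 = -3588755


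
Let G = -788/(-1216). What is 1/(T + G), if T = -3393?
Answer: -304/1031275 ≈ -0.00029478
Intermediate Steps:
G = 197/304 (G = -788*(-1/1216) = 197/304 ≈ 0.64803)
1/(T + G) = 1/(-3393 + 197/304) = 1/(-1031275/304) = -304/1031275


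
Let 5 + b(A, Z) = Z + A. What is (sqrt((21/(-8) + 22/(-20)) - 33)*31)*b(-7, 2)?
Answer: -31*I*sqrt(14690)/2 ≈ -1878.6*I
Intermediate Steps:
b(A, Z) = -5 + A + Z (b(A, Z) = -5 + (Z + A) = -5 + (A + Z) = -5 + A + Z)
(sqrt((21/(-8) + 22/(-20)) - 33)*31)*b(-7, 2) = (sqrt((21/(-8) + 22/(-20)) - 33)*31)*(-5 - 7 + 2) = (sqrt((21*(-1/8) + 22*(-1/20)) - 33)*31)*(-10) = (sqrt((-21/8 - 11/10) - 33)*31)*(-10) = (sqrt(-149/40 - 33)*31)*(-10) = (sqrt(-1469/40)*31)*(-10) = ((I*sqrt(14690)/20)*31)*(-10) = (31*I*sqrt(14690)/20)*(-10) = -31*I*sqrt(14690)/2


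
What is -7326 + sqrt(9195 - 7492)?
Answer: -7326 + sqrt(1703) ≈ -7284.7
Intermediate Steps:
-7326 + sqrt(9195 - 7492) = -7326 + sqrt(1703)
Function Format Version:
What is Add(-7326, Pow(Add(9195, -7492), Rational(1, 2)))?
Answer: Add(-7326, Pow(1703, Rational(1, 2))) ≈ -7284.7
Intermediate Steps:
Add(-7326, Pow(Add(9195, -7492), Rational(1, 2))) = Add(-7326, Pow(1703, Rational(1, 2)))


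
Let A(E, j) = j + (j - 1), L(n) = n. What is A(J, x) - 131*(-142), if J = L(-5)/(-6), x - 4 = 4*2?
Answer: 18625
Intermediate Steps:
x = 12 (x = 4 + 4*2 = 4 + 8 = 12)
J = ⅚ (J = -5/(-6) = -5*(-⅙) = ⅚ ≈ 0.83333)
A(E, j) = -1 + 2*j (A(E, j) = j + (-1 + j) = -1 + 2*j)
A(J, x) - 131*(-142) = (-1 + 2*12) - 131*(-142) = (-1 + 24) + 18602 = 23 + 18602 = 18625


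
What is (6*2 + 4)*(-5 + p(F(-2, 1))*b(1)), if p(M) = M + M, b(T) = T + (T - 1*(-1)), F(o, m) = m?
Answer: 16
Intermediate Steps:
b(T) = 1 + 2*T (b(T) = T + (T + 1) = T + (1 + T) = 1 + 2*T)
p(M) = 2*M
(6*2 + 4)*(-5 + p(F(-2, 1))*b(1)) = (6*2 + 4)*(-5 + (2*1)*(1 + 2*1)) = (12 + 4)*(-5 + 2*(1 + 2)) = 16*(-5 + 2*3) = 16*(-5 + 6) = 16*1 = 16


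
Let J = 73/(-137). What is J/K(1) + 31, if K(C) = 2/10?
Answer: 3882/137 ≈ 28.336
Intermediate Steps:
K(C) = ⅕ (K(C) = 2*(⅒) = ⅕)
J = -73/137 (J = 73*(-1/137) = -73/137 ≈ -0.53285)
J/K(1) + 31 = -73/137/(⅕) + 31 = 5*(-73/137) + 31 = -365/137 + 31 = 3882/137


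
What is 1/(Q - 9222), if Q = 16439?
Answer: 1/7217 ≈ 0.00013856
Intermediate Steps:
1/(Q - 9222) = 1/(16439 - 9222) = 1/7217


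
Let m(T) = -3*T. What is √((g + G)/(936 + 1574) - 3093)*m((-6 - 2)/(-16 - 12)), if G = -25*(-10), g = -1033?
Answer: -3*I*√19488174630/8785 ≈ -47.672*I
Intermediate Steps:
G = 250
√((g + G)/(936 + 1574) - 3093)*m((-6 - 2)/(-16 - 12)) = √((-1033 + 250)/(936 + 1574) - 3093)*(-3*(-6 - 2)/(-16 - 12)) = √(-783/2510 - 3093)*(-(-24)/(-28)) = √(-783*1/2510 - 3093)*(-(-24)*(-1)/28) = √(-783/2510 - 3093)*(-3*2/7) = √(-7764213/2510)*(-6/7) = (I*√19488174630/2510)*(-6/7) = -3*I*√19488174630/8785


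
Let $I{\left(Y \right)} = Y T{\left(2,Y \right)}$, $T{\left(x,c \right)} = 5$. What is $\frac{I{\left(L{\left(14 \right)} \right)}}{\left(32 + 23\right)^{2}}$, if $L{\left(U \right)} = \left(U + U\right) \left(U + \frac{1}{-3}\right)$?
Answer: $\frac{1148}{1815} \approx 0.63251$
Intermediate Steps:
$L{\left(U \right)} = 2 U \left(- \frac{1}{3} + U\right)$ ($L{\left(U \right)} = 2 U \left(U - \frac{1}{3}\right) = 2 U \left(- \frac{1}{3} + U\right)$)
$I{\left(Y \right)} = 5 Y$ ($I{\left(Y \right)} = Y 5 = 5 Y$)
$\frac{I{\left(L{\left(14 \right)} \right)}}{\left(32 + 23\right)^{2}} = \frac{5 \cdot \frac{2}{3} \cdot 14 \left(-1 + 3 \cdot 14\right)}{\left(32 + 23\right)^{2}} = \frac{5 \cdot \frac{2}{3} \cdot 14 \left(-1 + 42\right)}{55^{2}} = \frac{5 \cdot \frac{2}{3} \cdot 14 \cdot 41}{3025} = 5 \cdot \frac{1148}{3} \cdot \frac{1}{3025} = \frac{5740}{3} \cdot \frac{1}{3025} = \frac{1148}{1815}$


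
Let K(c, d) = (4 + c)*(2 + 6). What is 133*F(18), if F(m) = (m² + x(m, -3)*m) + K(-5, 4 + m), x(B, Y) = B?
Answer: 85120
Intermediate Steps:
K(c, d) = 32 + 8*c (K(c, d) = (4 + c)*8 = 32 + 8*c)
F(m) = -8 + 2*m² (F(m) = (m² + m*m) + (32 + 8*(-5)) = (m² + m²) + (32 - 40) = 2*m² - 8 = -8 + 2*m²)
133*F(18) = 133*(-8 + 2*18²) = 133*(-8 + 2*324) = 133*(-8 + 648) = 133*640 = 85120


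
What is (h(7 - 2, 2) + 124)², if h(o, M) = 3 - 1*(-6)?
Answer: 17689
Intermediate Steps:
h(o, M) = 9 (h(o, M) = 3 + 6 = 9)
(h(7 - 2, 2) + 124)² = (9 + 124)² = 133² = 17689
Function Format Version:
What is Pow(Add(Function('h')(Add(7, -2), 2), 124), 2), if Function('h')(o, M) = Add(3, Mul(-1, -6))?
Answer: 17689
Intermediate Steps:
Function('h')(o, M) = 9 (Function('h')(o, M) = Add(3, 6) = 9)
Pow(Add(Function('h')(Add(7, -2), 2), 124), 2) = Pow(Add(9, 124), 2) = Pow(133, 2) = 17689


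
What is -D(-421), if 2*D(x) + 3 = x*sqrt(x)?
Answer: 3/2 + 421*I*sqrt(421)/2 ≈ 1.5 + 4319.1*I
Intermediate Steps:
D(x) = -3/2 + x**(3/2)/2 (D(x) = -3/2 + (x*sqrt(x))/2 = -3/2 + x**(3/2)/2)
-D(-421) = -(-3/2 + (-421)**(3/2)/2) = -(-3/2 + (-421*I*sqrt(421))/2) = -(-3/2 - 421*I*sqrt(421)/2) = 3/2 + 421*I*sqrt(421)/2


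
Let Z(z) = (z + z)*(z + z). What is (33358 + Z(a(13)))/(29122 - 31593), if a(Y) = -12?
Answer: -33934/2471 ≈ -13.733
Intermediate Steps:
Z(z) = 4*z² (Z(z) = (2*z)*(2*z) = 4*z²)
(33358 + Z(a(13)))/(29122 - 31593) = (33358 + 4*(-12)²)/(29122 - 31593) = (33358 + 4*144)/(-2471) = (33358 + 576)*(-1/2471) = 33934*(-1/2471) = -33934/2471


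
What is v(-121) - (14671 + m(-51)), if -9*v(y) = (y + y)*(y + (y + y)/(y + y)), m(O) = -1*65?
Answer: -53498/3 ≈ -17833.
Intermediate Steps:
m(O) = -65
v(y) = -2*y*(1 + y)/9 (v(y) = -(y + y)*(y + (y + y)/(y + y))/9 = -2*y*(y + (2*y)/((2*y)))/9 = -2*y*(y + (2*y)*(1/(2*y)))/9 = -2*y*(y + 1)/9 = -2*y*(1 + y)/9)
v(-121) - (14671 + m(-51)) = -2/9*(-121)*(1 - 121) - (14671 - 65) = -2/9*(-121)*(-120) - 1*14606 = -9680/3 - 14606 = -53498/3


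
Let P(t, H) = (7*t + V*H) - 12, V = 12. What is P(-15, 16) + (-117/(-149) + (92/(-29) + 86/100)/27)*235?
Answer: 279305041/1166670 ≈ 239.40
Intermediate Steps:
P(t, H) = -12 + 7*t + 12*H (P(t, H) = (7*t + 12*H) - 12 = -12 + 7*t + 12*H)
P(-15, 16) + (-117/(-149) + (92/(-29) + 86/100)/27)*235 = (-12 + 7*(-15) + 12*16) + (-117/(-149) + (92/(-29) + 86/100)/27)*235 = (-12 - 105 + 192) + (-117*(-1/149) + (92*(-1/29) + 86*(1/100))*(1/27))*235 = 75 + (117/149 + (-92/29 + 43/50)*(1/27))*235 = 75 + (117/149 - 3353/1450*1/27)*235 = 75 + (117/149 - 3353/39150)*235 = 75 + (4080953/5833350)*235 = 75 + 191804791/1166670 = 279305041/1166670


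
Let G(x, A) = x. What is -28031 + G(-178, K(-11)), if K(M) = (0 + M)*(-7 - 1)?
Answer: -28209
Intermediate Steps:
K(M) = -8*M (K(M) = M*(-8) = -8*M)
-28031 + G(-178, K(-11)) = -28031 - 178 = -28209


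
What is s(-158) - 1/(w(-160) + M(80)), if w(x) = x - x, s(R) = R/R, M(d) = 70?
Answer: 69/70 ≈ 0.98571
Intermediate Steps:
s(R) = 1
w(x) = 0
s(-158) - 1/(w(-160) + M(80)) = 1 - 1/(0 + 70) = 1 - 1/70 = 69/70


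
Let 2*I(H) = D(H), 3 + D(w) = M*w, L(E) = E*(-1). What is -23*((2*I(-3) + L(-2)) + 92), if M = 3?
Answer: -1886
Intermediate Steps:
L(E) = -E
D(w) = -3 + 3*w
I(H) = -3/2 + 3*H/2 (I(H) = (-3 + 3*H)/2 = -3/2 + 3*H/2)
-23*((2*I(-3) + L(-2)) + 92) = -23*((2*(-3/2 + (3/2)*(-3)) - 1*(-2)) + 92) = -23*((2*(-3/2 - 9/2) + 2) + 92) = -23*((2*(-6) + 2) + 92) = -23*((-12 + 2) + 92) = -23*(-10 + 92) = -23*82 = -1886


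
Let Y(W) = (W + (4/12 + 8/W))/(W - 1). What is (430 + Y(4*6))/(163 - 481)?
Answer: -14872/10971 ≈ -1.3556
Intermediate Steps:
Y(W) = (⅓ + W + 8/W)/(-1 + W) (Y(W) = (W + (4*(1/12) + 8/W))/(-1 + W) = (W + (⅓ + 8/W))/(-1 + W) = (⅓ + W + 8/W)/(-1 + W))
(430 + Y(4*6))/(163 - 481) = (430 + (8 + (4*6)² + (4*6)/3)/(((4*6))*(-1 + 4*6)))/(163 - 481) = (430 + (8 + 24² + (⅓)*24)/(24*(-1 + 24)))/(-318) = (430 + (1/24)*(8 + 576 + 8)/23)*(-1/318) = (430 + (1/24)*(1/23)*592)*(-1/318) = (430 + 74/69)*(-1/318) = (29744/69)*(-1/318) = -14872/10971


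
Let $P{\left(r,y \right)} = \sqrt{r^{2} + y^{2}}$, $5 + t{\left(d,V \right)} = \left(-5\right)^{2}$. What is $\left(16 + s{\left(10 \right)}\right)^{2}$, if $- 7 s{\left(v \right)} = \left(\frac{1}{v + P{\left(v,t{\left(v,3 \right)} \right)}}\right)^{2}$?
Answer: $\frac{573401601}{2240000} + \frac{89597 \sqrt{5}}{15680000} \approx 256.0$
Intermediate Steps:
$t{\left(d,V \right)} = 20$ ($t{\left(d,V \right)} = -5 + \left(-5\right)^{2} = -5 + 25 = 20$)
$s{\left(v \right)} = - \frac{1}{7 \left(v + \sqrt{400 + v^{2}}\right)^{2}}$ ($s{\left(v \right)} = - \frac{\left(\frac{1}{v + \sqrt{v^{2} + 20^{2}}}\right)^{2}}{7} = - \frac{\left(\frac{1}{v + \sqrt{v^{2} + 400}}\right)^{2}}{7} = - \frac{\left(\frac{1}{v + \sqrt{400 + v^{2}}}\right)^{2}}{7} = - \frac{1}{7 \left(v + \sqrt{400 + v^{2}}\right)^{2}}$)
$\left(16 + s{\left(10 \right)}\right)^{2} = \left(16 - \frac{1}{7 \left(10 + \sqrt{400 + 10^{2}}\right)^{2}}\right)^{2} = \left(16 - \frac{1}{7 \left(10 + \sqrt{400 + 100}\right)^{2}}\right)^{2} = \left(16 - \frac{1}{7 \left(10 + \sqrt{500}\right)^{2}}\right)^{2} = \left(16 - \frac{1}{7 \left(10 + 10 \sqrt{5}\right)^{2}}\right)^{2}$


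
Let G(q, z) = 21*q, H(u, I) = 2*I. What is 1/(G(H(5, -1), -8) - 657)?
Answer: -1/699 ≈ -0.0014306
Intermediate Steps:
1/(G(H(5, -1), -8) - 657) = 1/(21*(2*(-1)) - 657) = 1/(21*(-2) - 657) = 1/(-42 - 657) = 1/(-699) = -1/699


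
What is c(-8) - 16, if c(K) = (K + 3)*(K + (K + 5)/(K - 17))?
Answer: 117/5 ≈ 23.400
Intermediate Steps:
c(K) = (3 + K)*(K + (5 + K)/(-17 + K))
c(-8) - 16 = (15 + (-8)³ - 43*(-8) - 13*(-8)²)/(-17 - 8) - 16 = (15 - 512 + 344 - 13*64)/(-25) - 16 = -(15 - 512 + 344 - 832)/25 - 16 = -1/25*(-985) - 16 = 197/5 - 16 = 117/5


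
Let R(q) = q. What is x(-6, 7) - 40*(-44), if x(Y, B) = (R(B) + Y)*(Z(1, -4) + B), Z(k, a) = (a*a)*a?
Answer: 1703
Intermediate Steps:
Z(k, a) = a³ (Z(k, a) = a²*a = a³)
x(Y, B) = (-64 + B)*(B + Y) (x(Y, B) = (B + Y)*((-4)³ + B) = (B + Y)*(-64 + B) = (-64 + B)*(B + Y))
x(-6, 7) - 40*(-44) = (7² - 64*7 - 64*(-6) + 7*(-6)) - 40*(-44) = (49 - 448 + 384 - 42) + 1760 = -57 + 1760 = 1703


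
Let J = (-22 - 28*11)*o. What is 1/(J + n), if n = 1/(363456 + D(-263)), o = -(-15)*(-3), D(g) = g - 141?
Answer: 363052/5391322201 ≈ 6.7340e-5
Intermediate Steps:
D(g) = -141 + g
o = -45 (o = -3*15 = -45)
J = 14850 (J = (-22 - 28*11)*(-45) = (-22 - 308)*(-45) = -330*(-45) = 14850)
n = 1/363052 (n = 1/(363456 + (-141 - 263)) = 1/(363456 - 404) = 1/363052 ≈ 2.7544e-6)
1/(J + n) = 1/(14850 + 1/363052) = 1/(5391322201/363052) = 363052/5391322201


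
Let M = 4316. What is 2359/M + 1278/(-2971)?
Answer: 1492741/12822836 ≈ 0.11641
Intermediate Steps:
2359/M + 1278/(-2971) = 2359/4316 + 1278/(-2971) = 2359*(1/4316) + 1278*(-1/2971) = 2359/4316 - 1278/2971 = 1492741/12822836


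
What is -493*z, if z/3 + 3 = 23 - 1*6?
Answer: -20706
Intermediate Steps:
z = 42 (z = -9 + 3*(23 - 1*6) = -9 + 3*(23 - 6) = -9 + 3*17 = -9 + 51 = 42)
-493*z = -493*42 = -20706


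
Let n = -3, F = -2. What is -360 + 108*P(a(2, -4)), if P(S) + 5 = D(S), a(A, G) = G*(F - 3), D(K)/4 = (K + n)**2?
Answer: 123948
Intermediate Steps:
D(K) = 4*(-3 + K)**2 (D(K) = 4*(K - 3)**2 = 4*(-3 + K)**2)
a(A, G) = -5*G (a(A, G) = G*(-2 - 3) = G*(-5) = -5*G)
P(S) = -5 + 4*(-3 + S)**2
-360 + 108*P(a(2, -4)) = -360 + 108*(-5 + 4*(-3 - 5*(-4))**2) = -360 + 108*(-5 + 4*(-3 + 20)**2) = -360 + 108*(-5 + 4*17**2) = -360 + 108*(-5 + 4*289) = -360 + 108*(-5 + 1156) = -360 + 108*1151 = -360 + 124308 = 123948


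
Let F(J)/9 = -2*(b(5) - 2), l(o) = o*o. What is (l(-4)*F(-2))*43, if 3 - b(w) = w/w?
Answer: 0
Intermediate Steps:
b(w) = 2 (b(w) = 3 - w/w = 3 - 1*1 = 3 - 1 = 2)
l(o) = o²
F(J) = 0 (F(J) = 9*(-2*(2 - 2)) = 9*(-2*0) = 9*0 = 0)
(l(-4)*F(-2))*43 = ((-4)²*0)*43 = (16*0)*43 = 0*43 = 0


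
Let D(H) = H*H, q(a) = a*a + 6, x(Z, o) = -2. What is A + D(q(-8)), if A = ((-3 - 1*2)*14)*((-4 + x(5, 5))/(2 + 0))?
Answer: 5110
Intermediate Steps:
q(a) = 6 + a² (q(a) = a² + 6 = 6 + a²)
D(H) = H²
A = 210 (A = ((-3 - 1*2)*14)*((-4 - 2)/(2 + 0)) = ((-3 - 2)*14)*(-6/2) = (-5*14)*(-6*½) = -70*(-3) = 210)
A + D(q(-8)) = 210 + (6 + (-8)²)² = 210 + (6 + 64)² = 210 + 70² = 210 + 4900 = 5110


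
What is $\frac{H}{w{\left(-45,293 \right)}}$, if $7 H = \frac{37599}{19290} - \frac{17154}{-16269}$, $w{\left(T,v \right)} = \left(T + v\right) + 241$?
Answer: $\frac{104733199}{119359633470} \approx 0.00087746$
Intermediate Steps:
$w{\left(T,v \right)} = 241 + T + v$
$H = \frac{104733199}{244089230}$ ($H = \frac{\frac{37599}{19290} - \frac{17154}{-16269}}{7} = \frac{37599 \cdot \frac{1}{19290} - - \frac{5718}{5423}}{7} = \frac{\frac{12533}{6430} + \frac{5718}{5423}}{7} = \frac{1}{7} \cdot \frac{104733199}{34869890} = \frac{104733199}{244089230} \approx 0.42908$)
$\frac{H}{w{\left(-45,293 \right)}} = \frac{104733199}{244089230 \left(241 - 45 + 293\right)} = \frac{104733199}{244089230 \cdot 489} = \frac{104733199}{244089230} \cdot \frac{1}{489} = \frac{104733199}{119359633470}$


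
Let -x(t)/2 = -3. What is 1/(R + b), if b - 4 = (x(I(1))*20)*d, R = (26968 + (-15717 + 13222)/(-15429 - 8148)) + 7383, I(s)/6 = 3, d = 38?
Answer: 23577/917501450 ≈ 2.5697e-5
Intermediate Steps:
I(s) = 18 (I(s) = 6*3 = 18)
x(t) = 6 (x(t) = -2*(-3) = 6)
R = 809896022/23577 (R = (26968 - 2495/(-23577)) + 7383 = (26968 - 2495*(-1/23577)) + 7383 = (26968 + 2495/23577) + 7383 = 635827031/23577 + 7383 = 809896022/23577 ≈ 34351.)
b = 4564 (b = 4 + (6*20)*38 = 4 + 120*38 = 4 + 4560 = 4564)
1/(R + b) = 1/(809896022/23577 + 4564) = 1/(917501450/23577) = 23577/917501450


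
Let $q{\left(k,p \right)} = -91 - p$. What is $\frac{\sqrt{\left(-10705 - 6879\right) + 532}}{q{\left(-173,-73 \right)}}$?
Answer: $- \frac{7 i \sqrt{87}}{9} \approx - 7.2546 i$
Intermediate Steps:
$\frac{\sqrt{\left(-10705 - 6879\right) + 532}}{q{\left(-173,-73 \right)}} = \frac{\sqrt{\left(-10705 - 6879\right) + 532}}{-91 - -73} = \frac{\sqrt{\left(-10705 - 6879\right) + 532}}{-91 + 73} = \frac{\sqrt{-17584 + 532}}{-18} = \sqrt{-17052} \left(- \frac{1}{18}\right) = 14 i \sqrt{87} \left(- \frac{1}{18}\right) = - \frac{7 i \sqrt{87}}{9}$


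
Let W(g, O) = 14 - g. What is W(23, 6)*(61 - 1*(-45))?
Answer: -954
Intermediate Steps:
W(23, 6)*(61 - 1*(-45)) = (14 - 1*23)*(61 - 1*(-45)) = (14 - 23)*(61 + 45) = -9*106 = -954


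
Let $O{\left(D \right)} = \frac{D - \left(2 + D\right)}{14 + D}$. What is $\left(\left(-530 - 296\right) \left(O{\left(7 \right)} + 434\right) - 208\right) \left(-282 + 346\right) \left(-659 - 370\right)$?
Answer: $23616839680$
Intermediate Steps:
$O{\left(D \right)} = - \frac{2}{14 + D}$
$\left(\left(-530 - 296\right) \left(O{\left(7 \right)} + 434\right) - 208\right) \left(-282 + 346\right) \left(-659 - 370\right) = \left(\left(-530 - 296\right) \left(- \frac{2}{14 + 7} + 434\right) - 208\right) \left(-282 + 346\right) \left(-659 - 370\right) = \left(- 826 \left(- \frac{2}{21} + 434\right) - 208\right) 64 \left(-1029\right) = \left(- 826 \left(\left(-2\right) \frac{1}{21} + 434\right) - 208\right) \left(-65856\right) = \left(- 826 \left(- \frac{2}{21} + 434\right) - 208\right) \left(-65856\right) = \left(\left(-826\right) \frac{9112}{21} - 208\right) \left(-65856\right) = \left(- \frac{1075216}{3} - 208\right) \left(-65856\right) = \left(- \frac{1075840}{3}\right) \left(-65856\right) = 23616839680$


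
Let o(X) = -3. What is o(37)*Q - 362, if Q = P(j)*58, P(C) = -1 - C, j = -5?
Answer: -1058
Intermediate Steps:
Q = 232 (Q = (-1 - 1*(-5))*58 = (-1 + 5)*58 = 4*58 = 232)
o(37)*Q - 362 = -3*232 - 362 = -696 - 362 = -1058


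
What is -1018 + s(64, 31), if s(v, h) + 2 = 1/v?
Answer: -65279/64 ≈ -1020.0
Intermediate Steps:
s(v, h) = -2 + 1/v
-1018 + s(64, 31) = -1018 + (-2 + 1/64) = -1018 - 127/64 = -65279/64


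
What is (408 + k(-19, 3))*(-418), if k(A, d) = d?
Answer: -171798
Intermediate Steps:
(408 + k(-19, 3))*(-418) = (408 + 3)*(-418) = 411*(-418) = -171798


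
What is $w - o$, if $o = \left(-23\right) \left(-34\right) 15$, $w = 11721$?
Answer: $-9$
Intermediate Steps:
$o = 11730$ ($o = 782 \cdot 15 = 11730$)
$w - o = 11721 - 11730 = -9$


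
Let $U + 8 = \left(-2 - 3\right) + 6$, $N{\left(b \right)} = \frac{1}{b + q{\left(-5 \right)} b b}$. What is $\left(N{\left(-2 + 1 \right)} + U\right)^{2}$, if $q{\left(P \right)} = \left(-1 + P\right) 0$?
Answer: $64$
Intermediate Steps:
$q{\left(P \right)} = 0$
$N{\left(b \right)} = \frac{1}{b}$ ($N{\left(b \right)} = \frac{1}{b + 0 b b} = \frac{1}{b + 0 b} = \frac{1}{b + 0} = \frac{1}{b}$)
$U = -7$ ($U = -8 + \left(\left(-2 - 3\right) + 6\right) = -8 + \left(-5 + 6\right) = -8 + 1 = -7$)
$\left(N{\left(-2 + 1 \right)} + U\right)^{2} = \left(\frac{1}{-2 + 1} - 7\right)^{2} = \left(\frac{1}{-1} - 7\right)^{2} = \left(-1 - 7\right)^{2} = \left(-8\right)^{2} = 64$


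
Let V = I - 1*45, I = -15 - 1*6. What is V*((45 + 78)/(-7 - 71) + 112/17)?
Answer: -73095/221 ≈ -330.75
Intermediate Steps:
I = -21 (I = -15 - 6 = -21)
V = -66 (V = -21 - 1*45 = -21 - 45 = -66)
V*((45 + 78)/(-7 - 71) + 112/17) = -66*((45 + 78)/(-7 - 71) + 112/17) = -66*(123/(-78) + 112*(1/17)) = -66*(123*(-1/78) + 112/17) = -66*(-41/26 + 112/17) = -66*2215/442 = -73095/221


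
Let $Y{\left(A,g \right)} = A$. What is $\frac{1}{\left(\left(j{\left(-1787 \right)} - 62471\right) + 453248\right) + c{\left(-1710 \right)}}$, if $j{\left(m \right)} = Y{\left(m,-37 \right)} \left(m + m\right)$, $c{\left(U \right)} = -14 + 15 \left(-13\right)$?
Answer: $\frac{1}{6777306} \approx 1.4755 \cdot 10^{-7}$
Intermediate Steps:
$c{\left(U \right)} = -209$ ($c{\left(U \right)} = -14 - 195 = -209$)
$j{\left(m \right)} = 2 m^{2}$ ($j{\left(m \right)} = m \left(m + m\right) = m 2 m = 2 m^{2}$)
$\frac{1}{\left(\left(j{\left(-1787 \right)} - 62471\right) + 453248\right) + c{\left(-1710 \right)}} = \frac{1}{\left(\left(2 \left(-1787\right)^{2} - 62471\right) + 453248\right) - 209} = \frac{1}{\left(\left(2 \cdot 3193369 - 62471\right) + 453248\right) - 209} = \frac{1}{\left(\left(6386738 - 62471\right) + 453248\right) - 209} = \frac{1}{\left(6324267 + 453248\right) - 209} = \frac{1}{6777515 - 209} = \frac{1}{6777306}$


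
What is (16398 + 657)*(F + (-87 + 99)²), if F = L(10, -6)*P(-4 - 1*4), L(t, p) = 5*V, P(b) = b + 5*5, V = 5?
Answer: 9704295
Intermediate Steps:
P(b) = 25 + b (P(b) = b + 25 = 25 + b)
L(t, p) = 25 (L(t, p) = 5*5 = 25)
F = 425 (F = 25*(25 + (-4 - 1*4)) = 25*(25 + (-4 - 4)) = 25*(25 - 8) = 25*17 = 425)
(16398 + 657)*(F + (-87 + 99)²) = (16398 + 657)*(425 + (-87 + 99)²) = 17055*(425 + 12²) = 17055*(425 + 144) = 17055*569 = 9704295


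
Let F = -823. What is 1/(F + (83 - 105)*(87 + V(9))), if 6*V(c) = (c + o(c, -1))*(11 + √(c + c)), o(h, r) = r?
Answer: -27537/84114649 + 792*√2/84114649 ≈ -0.00031406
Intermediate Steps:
V(c) = (-1 + c)*(11 + √2*√c)/6 (V(c) = ((c - 1)*(11 + √(c + c)))/6 = ((-1 + c)*(11 + √(2*c)))/6 = ((-1 + c)*(11 + √2*√c))/6 = (-1 + c)*(11 + √2*√c)/6)
1/(F + (83 - 105)*(87 + V(9))) = 1/(-823 + (83 - 105)*(87 + (-11/6 + (11/6)*9 - √2*√9/6 + √2*9^(3/2)/6))) = 1/(-823 - 22*(87 + (-11/6 + 33/2 - ⅙*√2*3 + (⅙)*√2*27))) = 1/(-823 - 22*(87 + (-11/6 + 33/2 - √2/2 + 9*√2/2))) = 1/(-823 - 22*(87 + (44/3 + 4*√2))) = 1/(-823 - 22*(305/3 + 4*√2)) = 1/(-823 + (-6710/3 - 88*√2)) = 1/(-9179/3 - 88*√2)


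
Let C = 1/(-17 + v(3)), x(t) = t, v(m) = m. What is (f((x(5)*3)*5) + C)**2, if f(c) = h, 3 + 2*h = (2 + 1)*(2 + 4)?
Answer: 2704/49 ≈ 55.184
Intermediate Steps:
h = 15/2 (h = -3/2 + ((2 + 1)*(2 + 4))/2 = -3/2 + (3*6)/2 = -3/2 + (1/2)*18 = -3/2 + 9 = 15/2 ≈ 7.5000)
f(c) = 15/2
C = -1/14 (C = 1/(-17 + 3) = 1/(-14) = -1/14 ≈ -0.071429)
(f((x(5)*3)*5) + C)**2 = (15/2 - 1/14)**2 = (52/7)**2 = 2704/49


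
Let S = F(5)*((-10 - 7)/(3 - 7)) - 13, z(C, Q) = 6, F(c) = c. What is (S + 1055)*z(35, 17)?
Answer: 12759/2 ≈ 6379.5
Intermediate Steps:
S = 33/4 (S = 5*((-10 - 7)/(3 - 7)) - 13 = 5*(-17/(-4)) - 13 = 5*(-17*(-¼)) - 13 = 5*(17/4) - 13 = 85/4 - 13 = 33/4 ≈ 8.2500)
(S + 1055)*z(35, 17) = (33/4 + 1055)*6 = (4253/4)*6 = 12759/2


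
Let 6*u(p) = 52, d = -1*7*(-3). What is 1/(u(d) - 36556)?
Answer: -3/109642 ≈ -2.7362e-5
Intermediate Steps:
d = 21 (d = -7*(-3) = 21)
u(p) = 26/3 (u(p) = (⅙)*52 = 26/3)
1/(u(d) - 36556) = 1/(26/3 - 36556) = 1/(-109642/3) = -3/109642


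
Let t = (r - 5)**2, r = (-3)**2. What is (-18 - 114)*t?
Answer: -2112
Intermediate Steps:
r = 9
t = 16 (t = (9 - 5)**2 = 4**2 = 16)
(-18 - 114)*t = (-18 - 114)*16 = -132*16 = -2112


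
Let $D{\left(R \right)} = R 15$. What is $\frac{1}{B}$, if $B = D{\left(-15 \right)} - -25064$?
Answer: $\frac{1}{24839} \approx 4.0259 \cdot 10^{-5}$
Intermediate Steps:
$D{\left(R \right)} = 15 R$
$B = 24839$ ($B = 15 \left(-15\right) - -25064 = -225 + 25064 = 24839$)
$\frac{1}{B} = \frac{1}{24839}$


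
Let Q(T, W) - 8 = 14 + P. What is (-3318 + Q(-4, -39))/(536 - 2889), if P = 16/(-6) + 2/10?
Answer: 49477/35295 ≈ 1.4018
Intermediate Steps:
P = -37/15 (P = 16*(-1/6) + 2*(1/10) = -8/3 + 1/5 = -37/15 ≈ -2.4667)
Q(T, W) = 293/15 (Q(T, W) = 8 + (14 - 37/15) = 8 + 173/15 = 293/15)
(-3318 + Q(-4, -39))/(536 - 2889) = (-3318 + 293/15)/(536 - 2889) = -49477/15/(-2353) = -49477/15*(-1/2353) = 49477/35295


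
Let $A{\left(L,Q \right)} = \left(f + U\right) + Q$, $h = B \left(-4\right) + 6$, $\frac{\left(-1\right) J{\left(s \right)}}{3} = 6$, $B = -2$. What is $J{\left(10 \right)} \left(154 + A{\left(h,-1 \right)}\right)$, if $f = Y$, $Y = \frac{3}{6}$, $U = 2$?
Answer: $-2799$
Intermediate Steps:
$J{\left(s \right)} = -18$ ($J{\left(s \right)} = \left(-3\right) 6 = -18$)
$h = 14$ ($h = \left(-2\right) \left(-4\right) + 6 = 8 + 6 = 14$)
$Y = \frac{1}{2}$ ($Y = 3 \cdot \frac{1}{6} = \frac{1}{2} \approx 0.5$)
$f = \frac{1}{2} \approx 0.5$
$A{\left(L,Q \right)} = \frac{5}{2} + Q$ ($A{\left(L,Q \right)} = \left(\frac{1}{2} + 2\right) + Q = \frac{5}{2} + Q$)
$J{\left(10 \right)} \left(154 + A{\left(h,-1 \right)}\right) = - 18 \left(154 + \left(\frac{5}{2} - 1\right)\right) = - 18 \left(154 + \frac{3}{2}\right) = \left(-18\right) \frac{311}{2} = -2799$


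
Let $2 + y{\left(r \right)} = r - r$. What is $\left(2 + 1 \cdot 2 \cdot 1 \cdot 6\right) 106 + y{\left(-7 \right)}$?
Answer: $1482$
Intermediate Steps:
$y{\left(r \right)} = -2$ ($y{\left(r \right)} = -2 + \left(r - r\right) = -2 + 0 = -2$)
$\left(2 + 1 \cdot 2 \cdot 1 \cdot 6\right) 106 + y{\left(-7 \right)} = \left(2 + 1 \cdot 2 \cdot 1 \cdot 6\right) 106 - 2 = \left(2 + 1 \cdot 2 \cdot 6\right) 106 - 2 = \left(2 + 1 \cdot 12\right) 106 - 2 = \left(2 + 12\right) 106 - 2 = 14 \cdot 106 - 2 = 1484 - 2 = 1482$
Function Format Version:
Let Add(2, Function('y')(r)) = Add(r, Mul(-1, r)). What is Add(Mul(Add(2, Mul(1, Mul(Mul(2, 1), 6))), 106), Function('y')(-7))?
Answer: 1482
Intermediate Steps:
Function('y')(r) = -2 (Function('y')(r) = Add(-2, Add(r, Mul(-1, r))) = Add(-2, 0) = -2)
Add(Mul(Add(2, Mul(1, Mul(Mul(2, 1), 6))), 106), Function('y')(-7)) = Add(Mul(Add(2, Mul(1, Mul(Mul(2, 1), 6))), 106), -2) = Add(Mul(Add(2, Mul(1, Mul(2, 6))), 106), -2) = Add(Mul(Add(2, Mul(1, 12)), 106), -2) = Add(Mul(Add(2, 12), 106), -2) = Add(Mul(14, 106), -2) = Add(1484, -2) = 1482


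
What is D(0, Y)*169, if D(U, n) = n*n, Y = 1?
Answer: 169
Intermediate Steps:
D(U, n) = n²
D(0, Y)*169 = 1²*169 = 1*169 = 169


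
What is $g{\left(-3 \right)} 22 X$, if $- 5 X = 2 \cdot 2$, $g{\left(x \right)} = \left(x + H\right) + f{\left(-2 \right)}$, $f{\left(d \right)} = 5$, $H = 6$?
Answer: $- \frac{704}{5} \approx -140.8$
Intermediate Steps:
$g{\left(x \right)} = 11 + x$ ($g{\left(x \right)} = \left(x + 6\right) + 5 = \left(6 + x\right) + 5 = 11 + x$)
$X = - \frac{4}{5}$ ($X = - \frac{2 \cdot 2}{5} = \left(- \frac{1}{5}\right) 4 = - \frac{4}{5} \approx -0.8$)
$g{\left(-3 \right)} 22 X = \left(11 - 3\right) 22 \left(- \frac{4}{5}\right) = 8 \cdot 22 \left(- \frac{4}{5}\right) = 176 \left(- \frac{4}{5}\right) = - \frac{704}{5}$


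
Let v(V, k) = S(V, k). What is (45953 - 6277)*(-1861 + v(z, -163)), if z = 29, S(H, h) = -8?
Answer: -74154444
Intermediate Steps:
v(V, k) = -8
(45953 - 6277)*(-1861 + v(z, -163)) = (45953 - 6277)*(-1861 - 8) = 39676*(-1869) = -74154444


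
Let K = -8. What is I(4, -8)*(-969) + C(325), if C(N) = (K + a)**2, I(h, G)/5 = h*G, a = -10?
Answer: 155364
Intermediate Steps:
I(h, G) = 5*G*h (I(h, G) = 5*(h*G) = 5*(G*h) = 5*G*h)
C(N) = 324 (C(N) = (-8 - 10)**2 = (-18)**2 = 324)
I(4, -8)*(-969) + C(325) = (5*(-8)*4)*(-969) + 324 = -160*(-969) + 324 = 155040 + 324 = 155364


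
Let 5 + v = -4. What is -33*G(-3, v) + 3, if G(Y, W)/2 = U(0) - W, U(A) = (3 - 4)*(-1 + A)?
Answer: -657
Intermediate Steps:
v = -9 (v = -5 - 4 = -9)
U(A) = 1 - A (U(A) = -(-1 + A) = 1 - A)
G(Y, W) = 2 - 2*W (G(Y, W) = 2*((1 - 1*0) - W) = 2*((1 + 0) - W) = 2*(1 - W) = 2 - 2*W)
-33*G(-3, v) + 3 = -33*(2 - 2*(-9)) + 3 = -33*(2 + 18) + 3 = -33*20 + 3 = -660 + 3 = -657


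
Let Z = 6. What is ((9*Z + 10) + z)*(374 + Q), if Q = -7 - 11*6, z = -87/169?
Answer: 3229429/169 ≈ 19109.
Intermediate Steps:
z = -87/169 (z = -87*1/169 = -87/169 ≈ -0.51479)
Q = -73 (Q = -7 - 66 = -73)
((9*Z + 10) + z)*(374 + Q) = ((9*6 + 10) - 87/169)*(374 - 73) = ((54 + 10) - 87/169)*301 = (64 - 87/169)*301 = (10729/169)*301 = 3229429/169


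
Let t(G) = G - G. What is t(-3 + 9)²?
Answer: 0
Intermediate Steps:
t(G) = 0
t(-3 + 9)² = 0² = 0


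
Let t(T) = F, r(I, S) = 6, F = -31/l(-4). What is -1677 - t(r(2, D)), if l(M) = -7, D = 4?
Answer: -11770/7 ≈ -1681.4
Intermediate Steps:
F = 31/7 (F = -31/(-7) = -31*(-1/7) = 31/7 ≈ 4.4286)
t(T) = 31/7
-1677 - t(r(2, D)) = -1677 - 1*31/7 = -1677 - 31/7 = -11770/7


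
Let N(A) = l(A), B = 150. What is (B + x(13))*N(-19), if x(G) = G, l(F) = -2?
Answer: -326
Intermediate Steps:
N(A) = -2
(B + x(13))*N(-19) = (150 + 13)*(-2) = 163*(-2) = -326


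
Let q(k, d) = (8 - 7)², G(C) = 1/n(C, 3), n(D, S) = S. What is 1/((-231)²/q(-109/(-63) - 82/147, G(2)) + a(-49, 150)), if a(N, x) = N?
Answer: 1/53312 ≈ 1.8758e-5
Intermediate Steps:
G(C) = ⅓ (G(C) = 1/3 = ⅓)
q(k, d) = 1 (q(k, d) = 1² = 1)
1/((-231)²/q(-109/(-63) - 82/147, G(2)) + a(-49, 150)) = 1/((-231)²/1 - 49) = 1/(53361*1 - 49) = 1/(53361 - 49) = 1/53312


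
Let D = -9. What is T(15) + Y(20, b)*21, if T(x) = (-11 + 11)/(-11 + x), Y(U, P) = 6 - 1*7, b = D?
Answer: -21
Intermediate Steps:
b = -9
Y(U, P) = -1 (Y(U, P) = 6 - 7 = -1)
T(x) = 0 (T(x) = 0/(-11 + x) = 0)
T(15) + Y(20, b)*21 = 0 - 1*21 = 0 - 21 = -21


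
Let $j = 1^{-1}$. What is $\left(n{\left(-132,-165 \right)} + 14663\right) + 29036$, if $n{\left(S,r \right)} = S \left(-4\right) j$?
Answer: $44227$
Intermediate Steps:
$j = 1$
$n{\left(S,r \right)} = - 4 S$ ($n{\left(S,r \right)} = S \left(-4\right) 1 = - 4 S 1 = - 4 S$)
$\left(n{\left(-132,-165 \right)} + 14663\right) + 29036 = \left(\left(-4\right) \left(-132\right) + 14663\right) + 29036 = \left(528 + 14663\right) + 29036 = 15191 + 29036 = 44227$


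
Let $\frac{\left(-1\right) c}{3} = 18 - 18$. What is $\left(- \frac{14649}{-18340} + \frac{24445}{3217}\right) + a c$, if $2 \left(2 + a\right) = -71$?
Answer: $\frac{495447133}{58999780} \approx 8.3974$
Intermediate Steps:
$a = - \frac{75}{2}$ ($a = -2 + \frac{1}{2} \left(-71\right) = -2 - \frac{71}{2} = - \frac{75}{2} \approx -37.5$)
$c = 0$ ($c = - 3 \left(18 - 18\right) = \left(-3\right) 0 = 0$)
$\left(- \frac{14649}{-18340} + \frac{24445}{3217}\right) + a c = \left(- \frac{14649}{-18340} + \frac{24445}{3217}\right) - 0 = \left(\left(-14649\right) \left(- \frac{1}{18340}\right) + 24445 \cdot \frac{1}{3217}\right) + 0 = \left(\frac{14649}{18340} + \frac{24445}{3217}\right) + 0 = \frac{495447133}{58999780} + 0 = \frac{495447133}{58999780}$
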